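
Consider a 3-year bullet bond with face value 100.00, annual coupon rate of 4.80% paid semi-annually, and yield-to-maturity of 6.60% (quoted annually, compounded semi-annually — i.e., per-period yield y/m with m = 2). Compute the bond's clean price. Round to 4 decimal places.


Answer: Price = 95.1726

Derivation:
Coupon per period c = face * coupon_rate / m = 2.400000
Periods per year m = 2; per-period yield y/m = 0.033000
Number of cashflows N = 6
Cashflows (t years, CF_t, discount factor 1/(1+y/m)^(m*t), PV):
  t = 0.5000: CF_t = 2.400000, DF = 0.968054, PV = 2.323330
  t = 1.0000: CF_t = 2.400000, DF = 0.937129, PV = 2.249109
  t = 1.5000: CF_t = 2.400000, DF = 0.907192, PV = 2.177260
  t = 2.0000: CF_t = 2.400000, DF = 0.878211, PV = 2.107706
  t = 2.5000: CF_t = 2.400000, DF = 0.850156, PV = 2.040373
  t = 3.0000: CF_t = 102.400000, DF = 0.822997, PV = 84.274858
Price P = sum_t PV_t = 95.172636


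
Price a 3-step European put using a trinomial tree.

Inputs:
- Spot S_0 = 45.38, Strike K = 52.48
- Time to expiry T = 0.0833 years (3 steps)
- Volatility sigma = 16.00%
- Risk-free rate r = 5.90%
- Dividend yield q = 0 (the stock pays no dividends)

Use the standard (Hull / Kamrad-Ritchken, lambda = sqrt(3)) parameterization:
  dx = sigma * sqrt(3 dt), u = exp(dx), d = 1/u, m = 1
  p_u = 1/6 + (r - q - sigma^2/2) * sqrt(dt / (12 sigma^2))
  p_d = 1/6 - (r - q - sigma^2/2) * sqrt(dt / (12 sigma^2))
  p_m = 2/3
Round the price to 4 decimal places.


dt = T/N = 0.027767; dx = sigma*sqrt(3*dt) = 0.046179
u = exp(dx) = 1.047262; d = 1/u = 0.954871
p_u = 0.180556, p_m = 0.666667, p_d = 0.152777
Discount per step: exp(-r*dt) = 0.998363
Stock lattice S(k, j) with j the centered position index:
  k=0: S(0,+0) = 45.3800
  k=1: S(1,-1) = 43.3321; S(1,+0) = 45.3800; S(1,+1) = 47.5247
  k=2: S(2,-2) = 41.3765; S(2,-1) = 43.3321; S(2,+0) = 45.3800; S(2,+1) = 47.5247; S(2,+2) = 49.7708
  k=3: S(3,-3) = 39.5093; S(3,-2) = 41.3765; S(3,-1) = 43.3321; S(3,+0) = 45.3800; S(3,+1) = 47.5247; S(3,+2) = 49.7708; S(3,+3) = 52.1231
Terminal payoffs V(N, j) = max(K - S_T, 0):
  V(3,-3) = 12.970738; V(3,-2) = 11.103466; V(3,-1) = 9.147943; V(3,+0) = 7.100000; V(3,+1) = 4.955267; V(3,+2) = 2.709171; V(3,+3) = 0.356921
Backward induction: V(k, j) = exp(-r*dt) * [p_u * V(k+1, j+1) + p_m * V(k+1, j) + p_d * V(k+1, j-1)]
  V(2,-2) = exp(-r*dt) * [p_u*9.147943 + p_m*11.103466 + p_d*12.970738] = 11.017596
  V(2,-1) = exp(-r*dt) * [p_u*7.100000 + p_m*9.147943 + p_d*11.103466] = 9.062075
  V(2,+0) = exp(-r*dt) * [p_u*4.955267 + p_m*7.100000 + p_d*9.147943] = 7.014133
  V(2,+1) = exp(-r*dt) * [p_u*2.709171 + p_m*4.955267 + p_d*7.100000] = 4.869402
  V(2,+2) = exp(-r*dt) * [p_u*0.356921 + p_m*2.709171 + p_d*4.955267] = 2.623308
  V(1,-1) = exp(-r*dt) * [p_u*7.014133 + p_m*9.062075 + p_d*11.017596] = 8.976347
  V(1,+0) = exp(-r*dt) * [p_u*4.869402 + p_m*7.014133 + p_d*9.062075] = 6.928407
  V(1,+1) = exp(-r*dt) * [p_u*2.623308 + p_m*4.869402 + p_d*7.014133] = 4.783678
  V(0,+0) = exp(-r*dt) * [p_u*4.783678 + p_m*6.928407 + p_d*8.976347] = 6.842821

Answer: Price = V(0,0) = 6.8428


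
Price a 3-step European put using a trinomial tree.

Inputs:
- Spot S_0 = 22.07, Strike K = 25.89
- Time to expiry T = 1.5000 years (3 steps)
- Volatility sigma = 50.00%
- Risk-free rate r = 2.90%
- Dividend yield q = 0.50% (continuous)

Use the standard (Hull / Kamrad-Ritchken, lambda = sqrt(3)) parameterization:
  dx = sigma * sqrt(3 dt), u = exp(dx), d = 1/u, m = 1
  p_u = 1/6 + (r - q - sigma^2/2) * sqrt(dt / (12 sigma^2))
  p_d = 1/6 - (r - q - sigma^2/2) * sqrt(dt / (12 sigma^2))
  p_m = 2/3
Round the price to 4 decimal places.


dt = T/N = 0.500000; dx = sigma*sqrt(3*dt) = 0.612372
u = exp(dx) = 1.844803; d = 1/u = 0.542063
p_u = 0.125434, p_m = 0.666667, p_d = 0.207900
Discount per step: exp(-r*dt) = 0.985605
Stock lattice S(k, j) with j the centered position index:
  k=0: S(0,+0) = 22.0700
  k=1: S(1,-1) = 11.9633; S(1,+0) = 22.0700; S(1,+1) = 40.7148
  k=2: S(2,-2) = 6.4849; S(2,-1) = 11.9633; S(2,+0) = 22.0700; S(2,+1) = 40.7148; S(2,+2) = 75.1108
  k=3: S(3,-3) = 3.5152; S(3,-2) = 6.4849; S(3,-1) = 11.9633; S(3,+0) = 22.0700; S(3,+1) = 40.7148; S(3,+2) = 75.1108; S(3,+3) = 138.5646
Terminal payoffs V(N, j) = max(K - S_T, 0):
  V(3,-3) = 22.374781; V(3,-2) = 19.405113; V(3,-1) = 13.926662; V(3,+0) = 3.820000; V(3,+1) = 0.000000; V(3,+2) = 0.000000; V(3,+3) = 0.000000
Backward induction: V(k, j) = exp(-r*dt) * [p_u * V(k+1, j+1) + p_m * V(k+1, j) + p_d * V(k+1, j-1)]
  V(2,-2) = exp(-r*dt) * [p_u*13.926662 + p_m*19.405113 + p_d*22.374781] = 19.056985
  V(2,-1) = exp(-r*dt) * [p_u*3.820000 + p_m*13.926662 + p_d*19.405113] = 13.599290
  V(2,+0) = exp(-r*dt) * [p_u*0.000000 + p_m*3.820000 + p_d*13.926662] = 5.363676
  V(2,+1) = exp(-r*dt) * [p_u*0.000000 + p_m*0.000000 + p_d*3.820000] = 0.782745
  V(2,+2) = exp(-r*dt) * [p_u*0.000000 + p_m*0.000000 + p_d*0.000000] = 0.000000
  V(1,-1) = exp(-r*dt) * [p_u*5.363676 + p_m*13.599290 + p_d*19.056985] = 13.503691
  V(1,+0) = exp(-r*dt) * [p_u*0.782745 + p_m*5.363676 + p_d*13.599290] = 6.407667
  V(1,+1) = exp(-r*dt) * [p_u*0.000000 + p_m*0.782745 + p_d*5.363676] = 1.613372
  V(0,+0) = exp(-r*dt) * [p_u*1.613372 + p_m*6.407667 + p_d*13.503691] = 7.176742

Answer: Price = V(0,0) = 7.1767


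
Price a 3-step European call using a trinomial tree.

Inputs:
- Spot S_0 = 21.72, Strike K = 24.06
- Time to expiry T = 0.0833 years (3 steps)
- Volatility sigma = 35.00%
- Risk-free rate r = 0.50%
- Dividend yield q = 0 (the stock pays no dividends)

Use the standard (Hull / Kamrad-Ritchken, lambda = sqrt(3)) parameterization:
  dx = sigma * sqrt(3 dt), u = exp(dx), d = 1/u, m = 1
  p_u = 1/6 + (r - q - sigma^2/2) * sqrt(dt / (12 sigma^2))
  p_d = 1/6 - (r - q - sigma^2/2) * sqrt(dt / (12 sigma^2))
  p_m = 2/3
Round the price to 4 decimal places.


dt = T/N = 0.027767; dx = sigma*sqrt(3*dt) = 0.101016
u = exp(dx) = 1.106294; d = 1/u = 0.903918
p_u = 0.158936, p_m = 0.666667, p_d = 0.174397
Discount per step: exp(-r*dt) = 0.999861
Stock lattice S(k, j) with j the centered position index:
  k=0: S(0,+0) = 21.7200
  k=1: S(1,-1) = 19.6331; S(1,+0) = 21.7200; S(1,+1) = 24.0287
  k=2: S(2,-2) = 17.7467; S(2,-1) = 19.6331; S(2,+0) = 21.7200; S(2,+1) = 24.0287; S(2,+2) = 26.5828
  k=3: S(3,-3) = 16.0416; S(3,-2) = 17.7467; S(3,-1) = 19.6331; S(3,+0) = 21.7200; S(3,+1) = 24.0287; S(3,+2) = 26.5828; S(3,+3) = 29.4084
Terminal payoffs V(N, j) = max(S_T - K, 0):
  V(3,-3) = 0.000000; V(3,-2) = 0.000000; V(3,-1) = 0.000000; V(3,+0) = 0.000000; V(3,+1) = 0.000000; V(3,+2) = 2.522834; V(3,+3) = 5.348441
Backward induction: V(k, j) = exp(-r*dt) * [p_u * V(k+1, j+1) + p_m * V(k+1, j) + p_d * V(k+1, j-1)]
  V(2,-2) = exp(-r*dt) * [p_u*0.000000 + p_m*0.000000 + p_d*0.000000] = 0.000000
  V(2,-1) = exp(-r*dt) * [p_u*0.000000 + p_m*0.000000 + p_d*0.000000] = 0.000000
  V(2,+0) = exp(-r*dt) * [p_u*0.000000 + p_m*0.000000 + p_d*0.000000] = 0.000000
  V(2,+1) = exp(-r*dt) * [p_u*2.522834 + p_m*0.000000 + p_d*0.000000] = 0.400913
  V(2,+2) = exp(-r*dt) * [p_u*5.348441 + p_m*2.522834 + p_d*0.000000] = 2.531597
  V(1,-1) = exp(-r*dt) * [p_u*0.000000 + p_m*0.000000 + p_d*0.000000] = 0.000000
  V(1,+0) = exp(-r*dt) * [p_u*0.400913 + p_m*0.000000 + p_d*0.000000] = 0.063711
  V(1,+1) = exp(-r*dt) * [p_u*2.531597 + p_m*0.400913 + p_d*0.000000] = 0.669544
  V(0,+0) = exp(-r*dt) * [p_u*0.669544 + p_m*0.063711 + p_d*0.000000] = 0.148868

Answer: Price = V(0,0) = 0.1489


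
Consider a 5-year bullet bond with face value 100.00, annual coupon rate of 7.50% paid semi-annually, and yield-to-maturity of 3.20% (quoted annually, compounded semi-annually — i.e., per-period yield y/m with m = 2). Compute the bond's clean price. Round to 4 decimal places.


Coupon per period c = face * coupon_rate / m = 3.750000
Periods per year m = 2; per-period yield y/m = 0.016000
Number of cashflows N = 10
Cashflows (t years, CF_t, discount factor 1/(1+y/m)^(m*t), PV):
  t = 0.5000: CF_t = 3.750000, DF = 0.984252, PV = 3.690945
  t = 1.0000: CF_t = 3.750000, DF = 0.968752, PV = 3.632820
  t = 1.5000: CF_t = 3.750000, DF = 0.953496, PV = 3.575610
  t = 2.0000: CF_t = 3.750000, DF = 0.938480, PV = 3.519301
  t = 2.5000: CF_t = 3.750000, DF = 0.923701, PV = 3.463879
  t = 3.0000: CF_t = 3.750000, DF = 0.909155, PV = 3.409330
  t = 3.5000: CF_t = 3.750000, DF = 0.894837, PV = 3.355640
  t = 4.0000: CF_t = 3.750000, DF = 0.880745, PV = 3.302795
  t = 4.5000: CF_t = 3.750000, DF = 0.866875, PV = 3.250782
  t = 5.0000: CF_t = 103.750000, DF = 0.853224, PV = 88.521961
Price P = sum_t PV_t = 119.723063

Answer: Price = 119.7231


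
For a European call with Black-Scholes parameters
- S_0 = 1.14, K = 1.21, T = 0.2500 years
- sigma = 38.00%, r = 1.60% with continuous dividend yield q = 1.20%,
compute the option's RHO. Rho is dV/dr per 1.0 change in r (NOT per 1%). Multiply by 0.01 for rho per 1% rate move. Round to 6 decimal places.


d1 = -0.2133794590; d2 = -0.4033794590
phi(d1) = 0.3899627996; exp(-qT) = 0.9970044955; exp(-rT) = 0.9960079893
N(d2) = 0.3433345477
Rho = K*T*exp(-rT)*N(d2) = 1.2100 * 0.2500 * 0.9960079893 * 0.3433345477 = 0.103444

Answer: Rho = 0.103444


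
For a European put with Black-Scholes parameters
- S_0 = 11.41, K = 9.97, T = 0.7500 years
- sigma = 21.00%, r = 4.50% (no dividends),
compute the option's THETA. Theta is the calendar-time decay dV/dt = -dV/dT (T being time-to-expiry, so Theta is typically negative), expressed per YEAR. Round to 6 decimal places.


d1 = 1.0183198470; d2 = 0.8364545122
phi(d1) = 0.2375383515; exp(-qT) = 1.0000000000; exp(-rT) = 0.9668131777
Theta = -S*exp(-qT)*phi(d1)*sigma/(2*sqrt(T)) + r*K*exp(-rT)*N(-d2) - q*S*exp(-qT)*N(-d1)
N(-d1) = 0.1542629897; N(-d2) = 0.2014496283; sqrt(T) = 0.8660254038
Term 1 = -11.4100 * 1.0000000000 * 0.2375383515 * 0.2100 / (2 * 0.8660254038) = -0.3286079378
Term 2 = 0.0450 * 9.9700 * 0.9668131777 * 0.2014496283 = 0.0873809383
Term 3 = 0 (no dividend yield, q = 0)
Theta = -0.3286079378 + (0.0873809383) + (0.0000000000) = -0.241227

Answer: Theta = -0.241227


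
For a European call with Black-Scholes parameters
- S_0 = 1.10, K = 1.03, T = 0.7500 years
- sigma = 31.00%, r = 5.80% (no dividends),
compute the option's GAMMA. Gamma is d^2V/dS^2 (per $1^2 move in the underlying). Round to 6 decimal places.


Answer: Gamma = 1.166886

Derivation:
d1 = 0.5411778876; d2 = 0.2727100124
phi(d1) = 0.3445985074; exp(-qT) = 1.0000000000; exp(-rT) = 0.9574325541
Gamma = exp(-qT) * phi(d1) / (S * sigma * sqrt(T)) = 1.0000000000 * 0.3445985074 / (1.1000 * 0.3100 * 0.8660254038) = 1.166886


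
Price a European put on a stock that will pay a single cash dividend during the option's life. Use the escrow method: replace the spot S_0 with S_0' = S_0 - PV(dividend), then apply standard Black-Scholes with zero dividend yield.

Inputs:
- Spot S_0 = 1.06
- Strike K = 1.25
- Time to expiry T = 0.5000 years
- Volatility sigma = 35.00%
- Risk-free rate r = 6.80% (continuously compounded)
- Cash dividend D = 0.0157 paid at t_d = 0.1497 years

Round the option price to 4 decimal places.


PV(D) = D * exp(-r * t_d) = 0.0157 * 0.98987204 = 0.01554099
S_0' = S_0 - PV(D) = 1.0600 - 0.01554099 = 1.04445901
d1 = (ln(S_0'/K) + (r + sigma^2/2)*T) / (sigma*sqrt(T)) = -0.46474894
d2 = d1 - sigma*sqrt(T) = -0.71223631
exp(-rT) = 0.96657150
N(-d1) = 0.67894437; N(-d2) = 0.76184077
P = K * exp(-rT) * N(-d2) - S_0' * N(-d1) = 1.2500 * 0.96657150 * 0.76184077 - 1.04445901 * 0.67894437 = 0.2113

Answer: Price = 0.2113


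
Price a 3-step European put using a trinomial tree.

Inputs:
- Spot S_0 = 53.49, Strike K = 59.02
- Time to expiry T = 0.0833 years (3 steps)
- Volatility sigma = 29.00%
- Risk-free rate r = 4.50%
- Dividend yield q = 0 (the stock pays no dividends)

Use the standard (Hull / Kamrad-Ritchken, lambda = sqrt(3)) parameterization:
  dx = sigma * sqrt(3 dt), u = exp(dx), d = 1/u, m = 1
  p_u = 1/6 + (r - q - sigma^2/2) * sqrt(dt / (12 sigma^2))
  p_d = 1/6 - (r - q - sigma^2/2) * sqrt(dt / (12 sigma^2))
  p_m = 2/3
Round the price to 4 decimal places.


Answer: Price = V(0,0) = 5.5893

Derivation:
dt = T/N = 0.027767; dx = sigma*sqrt(3*dt) = 0.083699
u = exp(dx) = 1.087302; d = 1/u = 0.919708
p_u = 0.167156, p_m = 0.666667, p_d = 0.166177
Discount per step: exp(-r*dt) = 0.998751
Stock lattice S(k, j) with j the centered position index:
  k=0: S(0,+0) = 53.4900
  k=1: S(1,-1) = 49.1952; S(1,+0) = 53.4900; S(1,+1) = 58.1598
  k=2: S(2,-2) = 45.2452; S(2,-1) = 49.1952; S(2,+0) = 53.4900; S(2,+1) = 58.1598; S(2,+2) = 63.2372
  k=3: S(3,-3) = 41.6124; S(3,-2) = 45.2452; S(3,-1) = 49.1952; S(3,+0) = 53.4900; S(3,+1) = 58.1598; S(3,+2) = 63.2372; S(3,+3) = 68.7579
Terminal payoffs V(N, j) = max(K - S_T, 0):
  V(3,-3) = 17.407625; V(3,-2) = 13.774798; V(3,-1) = 9.824819; V(3,+0) = 5.530000; V(3,+1) = 0.860237; V(3,+2) = 0.000000; V(3,+3) = 0.000000
Backward induction: V(k, j) = exp(-r*dt) * [p_u * V(k+1, j+1) + p_m * V(k+1, j) + p_d * V(k+1, j-1)]
  V(2,-2) = exp(-r*dt) * [p_u*9.824819 + p_m*13.774798 + p_d*17.407625] = 13.701099
  V(2,-1) = exp(-r*dt) * [p_u*5.530000 + p_m*9.824819 + p_d*13.774798] = 9.751119
  V(2,+0) = exp(-r*dt) * [p_u*0.860237 + p_m*5.530000 + p_d*9.824819] = 5.456301
  V(2,+1) = exp(-r*dt) * [p_u*0.000000 + p_m*0.860237 + p_d*5.530000] = 1.490588
  V(2,+2) = exp(-r*dt) * [p_u*0.000000 + p_m*0.000000 + p_d*0.860237] = 0.142773
  V(1,-1) = exp(-r*dt) * [p_u*5.456301 + p_m*9.751119 + p_d*13.701099] = 9.677512
  V(1,+0) = exp(-r*dt) * [p_u*1.490588 + p_m*5.456301 + p_d*9.751119] = 5.500233
  V(1,+1) = exp(-r*dt) * [p_u*0.142773 + p_m*1.490588 + p_d*5.456301] = 1.921901
  V(0,+0) = exp(-r*dt) * [p_u*1.921901 + p_m*5.500233 + p_d*9.677512] = 5.589274


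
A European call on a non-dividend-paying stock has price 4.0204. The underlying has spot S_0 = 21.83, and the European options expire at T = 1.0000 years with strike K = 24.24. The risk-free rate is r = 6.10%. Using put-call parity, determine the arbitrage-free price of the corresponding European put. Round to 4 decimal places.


Put-call parity: C - P = S_0 * exp(-qT) - K * exp(-rT).
S_0 * exp(-qT) = 21.8300 * 1.00000000 = 21.83000000
K * exp(-rT) = 24.2400 * 0.94082324 = 22.80555533
P = C - S*exp(-qT) + K*exp(-rT)
P = 4.0204 - 21.83000000 + 22.80555533 = 4.9960

Answer: Put price = 4.9960


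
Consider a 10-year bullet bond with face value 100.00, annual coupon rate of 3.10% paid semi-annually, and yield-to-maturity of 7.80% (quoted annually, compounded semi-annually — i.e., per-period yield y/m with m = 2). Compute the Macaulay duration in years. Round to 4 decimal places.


Answer: Macaulay duration = 8.3131 years

Derivation:
Coupon per period c = face * coupon_rate / m = 1.550000
Periods per year m = 2; per-period yield y/m = 0.039000
Number of cashflows N = 20
Cashflows (t years, CF_t, discount factor 1/(1+y/m)^(m*t), PV):
  t = 0.5000: CF_t = 1.550000, DF = 0.962464, PV = 1.491819
  t = 1.0000: CF_t = 1.550000, DF = 0.926337, PV = 1.435822
  t = 1.5000: CF_t = 1.550000, DF = 0.891566, PV = 1.381927
  t = 2.0000: CF_t = 1.550000, DF = 0.858100, PV = 1.330055
  t = 2.5000: CF_t = 1.550000, DF = 0.825890, PV = 1.280130
  t = 3.0000: CF_t = 1.550000, DF = 0.794889, PV = 1.232079
  t = 3.5000: CF_t = 1.550000, DF = 0.765052, PV = 1.185831
  t = 4.0000: CF_t = 1.550000, DF = 0.736335, PV = 1.141320
  t = 4.5000: CF_t = 1.550000, DF = 0.708696, PV = 1.098479
  t = 5.0000: CF_t = 1.550000, DF = 0.682094, PV = 1.057246
  t = 5.5000: CF_t = 1.550000, DF = 0.656491, PV = 1.017562
  t = 6.0000: CF_t = 1.550000, DF = 0.631849, PV = 0.979366
  t = 6.5000: CF_t = 1.550000, DF = 0.608132, PV = 0.942605
  t = 7.0000: CF_t = 1.550000, DF = 0.585305, PV = 0.907223
  t = 7.5000: CF_t = 1.550000, DF = 0.563335, PV = 0.873169
  t = 8.0000: CF_t = 1.550000, DF = 0.542190, PV = 0.840394
  t = 8.5000: CF_t = 1.550000, DF = 0.521838, PV = 0.808849
  t = 9.0000: CF_t = 1.550000, DF = 0.502250, PV = 0.778488
  t = 9.5000: CF_t = 1.550000, DF = 0.483398, PV = 0.749266
  t = 10.0000: CF_t = 101.550000, DF = 0.465253, PV = 47.246428
Price P = sum_t PV_t = 67.778057
Macaulay numerator sum_t t * PV_t:
  t * PV_t at t = 0.5000: 0.745910
  t * PV_t at t = 1.0000: 1.435822
  t * PV_t at t = 1.5000: 2.072890
  t * PV_t at t = 2.0000: 2.660109
  t * PV_t at t = 2.5000: 3.200324
  t * PV_t at t = 3.0000: 3.696236
  t * PV_t at t = 3.5000: 4.150409
  t * PV_t at t = 4.0000: 4.565279
  t * PV_t at t = 4.5000: 4.943156
  t * PV_t at t = 5.0000: 5.286232
  t * PV_t at t = 5.5000: 5.596588
  t * PV_t at t = 6.0000: 5.876197
  t * PV_t at t = 6.5000: 6.126930
  t * PV_t at t = 7.0000: 6.350561
  t * PV_t at t = 7.5000: 6.548770
  t * PV_t at t = 8.0000: 6.723152
  t * PV_t at t = 8.5000: 6.875215
  t * PV_t at t = 9.0000: 7.006391
  t * PV_t at t = 9.5000: 7.118031
  t * PV_t at t = 10.0000: 472.464276
Macaulay duration D = (sum_t t * PV_t) / P = 563.442480 / 67.778057 = 8.313052


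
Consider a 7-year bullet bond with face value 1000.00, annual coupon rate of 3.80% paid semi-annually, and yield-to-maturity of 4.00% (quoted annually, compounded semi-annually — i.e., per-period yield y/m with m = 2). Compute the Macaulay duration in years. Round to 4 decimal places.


Answer: Macaulay duration = 6.2059 years

Derivation:
Coupon per period c = face * coupon_rate / m = 19.000000
Periods per year m = 2; per-period yield y/m = 0.020000
Number of cashflows N = 14
Cashflows (t years, CF_t, discount factor 1/(1+y/m)^(m*t), PV):
  t = 0.5000: CF_t = 19.000000, DF = 0.980392, PV = 18.627451
  t = 1.0000: CF_t = 19.000000, DF = 0.961169, PV = 18.262207
  t = 1.5000: CF_t = 19.000000, DF = 0.942322, PV = 17.904124
  t = 2.0000: CF_t = 19.000000, DF = 0.923845, PV = 17.553063
  t = 2.5000: CF_t = 19.000000, DF = 0.905731, PV = 17.208885
  t = 3.0000: CF_t = 19.000000, DF = 0.887971, PV = 16.871456
  t = 3.5000: CF_t = 19.000000, DF = 0.870560, PV = 16.540643
  t = 4.0000: CF_t = 19.000000, DF = 0.853490, PV = 16.216317
  t = 4.5000: CF_t = 19.000000, DF = 0.836755, PV = 15.898350
  t = 5.0000: CF_t = 19.000000, DF = 0.820348, PV = 15.586618
  t = 5.5000: CF_t = 19.000000, DF = 0.804263, PV = 15.280998
  t = 6.0000: CF_t = 19.000000, DF = 0.788493, PV = 14.981370
  t = 6.5000: CF_t = 19.000000, DF = 0.773033, PV = 14.687618
  t = 7.0000: CF_t = 1019.000000, DF = 0.757875, PV = 772.274650
Price P = sum_t PV_t = 987.893751
Macaulay numerator sum_t t * PV_t:
  t * PV_t at t = 0.5000: 9.313725
  t * PV_t at t = 1.0000: 18.262207
  t * PV_t at t = 1.5000: 26.856187
  t * PV_t at t = 2.0000: 35.106126
  t * PV_t at t = 2.5000: 43.022213
  t * PV_t at t = 3.0000: 50.614369
  t * PV_t at t = 3.5000: 57.892252
  t * PV_t at t = 4.0000: 64.865268
  t * PV_t at t = 4.5000: 71.542575
  t * PV_t at t = 5.0000: 77.933088
  t * PV_t at t = 5.5000: 84.045488
  t * PV_t at t = 6.0000: 89.888222
  t * PV_t at t = 6.5000: 95.469517
  t * PV_t at t = 7.0000: 5405.922550
Macaulay duration D = (sum_t t * PV_t) / P = 6130.733788 / 987.893751 = 6.205864


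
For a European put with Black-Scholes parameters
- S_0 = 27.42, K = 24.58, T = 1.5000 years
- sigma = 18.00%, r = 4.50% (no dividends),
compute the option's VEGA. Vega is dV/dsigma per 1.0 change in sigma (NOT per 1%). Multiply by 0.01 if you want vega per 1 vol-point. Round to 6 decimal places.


d1 = 0.9123876177; d2 = 0.6919335409
phi(d1) = 0.2631149906; exp(-qT) = 1.0000000000; exp(-rT) = 0.9347277206
Vega = S * exp(-qT) * phi(d1) * sqrt(T) = 27.4200 * 1.0000000000 * 0.2631149906 * 1.2247448714 = 8.836060

Answer: Vega = 8.836060


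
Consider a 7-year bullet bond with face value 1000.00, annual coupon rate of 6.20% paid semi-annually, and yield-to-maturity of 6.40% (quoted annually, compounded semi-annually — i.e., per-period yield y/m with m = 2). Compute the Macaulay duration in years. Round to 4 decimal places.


Answer: Macaulay duration = 5.7755 years

Derivation:
Coupon per period c = face * coupon_rate / m = 31.000000
Periods per year m = 2; per-period yield y/m = 0.032000
Number of cashflows N = 14
Cashflows (t years, CF_t, discount factor 1/(1+y/m)^(m*t), PV):
  t = 0.5000: CF_t = 31.000000, DF = 0.968992, PV = 30.038760
  t = 1.0000: CF_t = 31.000000, DF = 0.938946, PV = 29.107325
  t = 1.5000: CF_t = 31.000000, DF = 0.909831, PV = 28.204773
  t = 2.0000: CF_t = 31.000000, DF = 0.881620, PV = 27.330206
  t = 2.5000: CF_t = 31.000000, DF = 0.854283, PV = 26.482758
  t = 3.0000: CF_t = 31.000000, DF = 0.827793, PV = 25.661587
  t = 3.5000: CF_t = 31.000000, DF = 0.802125, PV = 24.865879
  t = 4.0000: CF_t = 31.000000, DF = 0.777253, PV = 24.094844
  t = 4.5000: CF_t = 31.000000, DF = 0.753152, PV = 23.347717
  t = 5.0000: CF_t = 31.000000, DF = 0.729799, PV = 22.623757
  t = 5.5000: CF_t = 31.000000, DF = 0.707169, PV = 21.922245
  t = 6.0000: CF_t = 31.000000, DF = 0.685241, PV = 21.242485
  t = 6.5000: CF_t = 31.000000, DF = 0.663994, PV = 20.583804
  t = 7.0000: CF_t = 1031.000000, DF = 0.643405, PV = 663.350259
Price P = sum_t PV_t = 988.856397
Macaulay numerator sum_t t * PV_t:
  t * PV_t at t = 0.5000: 15.019380
  t * PV_t at t = 1.0000: 29.107325
  t * PV_t at t = 1.5000: 42.307159
  t * PV_t at t = 2.0000: 54.660412
  t * PV_t at t = 2.5000: 66.206894
  t * PV_t at t = 3.0000: 76.984761
  t * PV_t at t = 3.5000: 87.030576
  t * PV_t at t = 4.0000: 96.379375
  t * PV_t at t = 4.5000: 105.064726
  t * PV_t at t = 5.0000: 113.118783
  t * PV_t at t = 5.5000: 120.572347
  t * PV_t at t = 6.0000: 127.454912
  t * PV_t at t = 6.5000: 133.794723
  t * PV_t at t = 7.0000: 4643.451815
Macaulay duration D = (sum_t t * PV_t) / P = 5711.153188 / 988.856397 = 5.775513


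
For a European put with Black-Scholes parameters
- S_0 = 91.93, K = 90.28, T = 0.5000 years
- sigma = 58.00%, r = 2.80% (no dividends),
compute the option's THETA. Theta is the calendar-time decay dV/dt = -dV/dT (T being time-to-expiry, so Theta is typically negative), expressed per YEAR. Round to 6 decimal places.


Answer: Theta = -13.077174

Derivation:
d1 = 0.2833583297; d2 = -0.1267636034
phi(d1) = 0.3832435831; exp(-qT) = 1.0000000000; exp(-rT) = 0.9860975443
Theta = -S*exp(-qT)*phi(d1)*sigma/(2*sqrt(T)) + r*K*exp(-rT)*N(-d2) - q*S*exp(-qT)*N(-d1)
N(-d1) = 0.3884510840; N(-d2) = 0.5504362482; sqrt(T) = 0.7071067812
Term 1 = -91.9300 * 1.0000000000 * 0.3832435831 * 0.5800 / (2 * 0.7071067812) = -14.4492447591
Term 2 = 0.0280 * 90.2800 * 0.9860975443 * 0.5504362482 = 1.3720706835
Term 3 = 0 (no dividend yield, q = 0)
Theta = -14.4492447591 + (1.3720706835) + (0.0000000000) = -13.077174


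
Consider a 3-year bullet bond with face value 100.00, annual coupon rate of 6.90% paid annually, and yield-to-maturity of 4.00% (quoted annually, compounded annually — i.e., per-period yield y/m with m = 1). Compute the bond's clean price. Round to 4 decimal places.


Coupon per period c = face * coupon_rate / m = 6.900000
Periods per year m = 1; per-period yield y/m = 0.040000
Number of cashflows N = 3
Cashflows (t years, CF_t, discount factor 1/(1+y/m)^(m*t), PV):
  t = 1.0000: CF_t = 6.900000, DF = 0.961538, PV = 6.634615
  t = 2.0000: CF_t = 6.900000, DF = 0.924556, PV = 6.379438
  t = 3.0000: CF_t = 106.900000, DF = 0.888996, PV = 95.033711
Price P = sum_t PV_t = 108.047764

Answer: Price = 108.0478


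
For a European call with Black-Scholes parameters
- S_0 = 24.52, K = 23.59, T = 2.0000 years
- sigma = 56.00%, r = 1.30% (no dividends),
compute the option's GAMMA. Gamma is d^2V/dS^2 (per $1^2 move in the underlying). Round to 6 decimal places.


d1 = 0.4776332278; d2 = -0.3143263671
phi(d1) = 0.3559356641; exp(-qT) = 1.0000000000; exp(-rT) = 0.9743350896
Gamma = exp(-qT) * phi(d1) / (S * sigma * sqrt(T)) = 1.0000000000 * 0.3559356641 / (24.5200 * 0.5600 * 1.4142135624) = 0.018329

Answer: Gamma = 0.018329


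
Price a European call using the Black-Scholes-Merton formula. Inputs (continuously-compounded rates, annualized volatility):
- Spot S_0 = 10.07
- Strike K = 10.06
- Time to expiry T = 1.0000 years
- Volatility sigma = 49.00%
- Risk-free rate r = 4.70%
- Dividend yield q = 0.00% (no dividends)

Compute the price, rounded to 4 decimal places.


d1 = (ln(S/K) + (r - q + 0.5*sigma^2) * T) / (sigma * sqrt(T)) = 0.34294600
d2 = d1 - sigma * sqrt(T) = -0.14705400
exp(-rT) = 0.95408740; exp(-qT) = 1.00000000
C = S_0 * exp(-qT) * N(d1) - K * exp(-rT) * N(d2)
N(d1) = 0.63418046; N(d2) = 0.44154470
C = 10.0700 * 1.00000000 * 0.63418046 - 10.0600 * 0.95408740 * 0.44154470 = 2.1482

Answer: Price = 2.1482


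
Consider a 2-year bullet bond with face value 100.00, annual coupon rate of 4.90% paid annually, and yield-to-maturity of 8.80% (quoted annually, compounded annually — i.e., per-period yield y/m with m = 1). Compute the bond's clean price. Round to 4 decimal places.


Coupon per period c = face * coupon_rate / m = 4.900000
Periods per year m = 1; per-period yield y/m = 0.088000
Number of cashflows N = 2
Cashflows (t years, CF_t, discount factor 1/(1+y/m)^(m*t), PV):
  t = 1.0000: CF_t = 4.900000, DF = 0.919118, PV = 4.503676
  t = 2.0000: CF_t = 104.900000, DF = 0.844777, PV = 88.617133
Price P = sum_t PV_t = 93.120810

Answer: Price = 93.1208


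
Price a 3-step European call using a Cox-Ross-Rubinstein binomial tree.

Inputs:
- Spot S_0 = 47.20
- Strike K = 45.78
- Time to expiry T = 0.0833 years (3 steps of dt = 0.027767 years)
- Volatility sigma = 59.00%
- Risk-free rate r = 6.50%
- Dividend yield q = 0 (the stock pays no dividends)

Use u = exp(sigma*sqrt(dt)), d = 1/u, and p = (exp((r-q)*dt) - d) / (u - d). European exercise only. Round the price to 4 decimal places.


Answer: Price = V(0,0) = 4.2675

Derivation:
dt = T/N = 0.027767
u = exp(sigma*sqrt(dt)) = 1.103309; d = 1/u = 0.906365
p = (exp((r-q)*dt) - d) / (u - d) = 0.484614
Discount per step: exp(-r*dt) = 0.998197
Stock lattice S(k, i) with i counting down-moves:
  k=0: S(0,0) = 47.2000
  k=1: S(1,0) = 52.0762; S(1,1) = 42.7804
  k=2: S(2,0) = 57.4561; S(2,1) = 47.2000; S(2,2) = 38.7746
  k=3: S(3,0) = 63.3918; S(3,1) = 52.0762; S(3,2) = 42.7804; S(3,3) = 35.1440
Terminal payoffs V(N, i) = max(S_T - K, 0):
  V(3,0) = 17.611824; V(3,1) = 6.296175; V(3,2) = 0.000000; V(3,3) = 0.000000
Backward induction: V(k, i) = exp(-r*dt) * [p * V(k+1, i) + (1-p) * V(k+1, i+1)].
  V(2,0) = exp(-r*dt) * [p*17.611824 + (1-p)*6.296175] = 11.758653
  V(2,1) = exp(-r*dt) * [p*6.296175 + (1-p)*0.000000] = 3.045712
  V(2,2) = exp(-r*dt) * [p*0.000000 + (1-p)*0.000000] = 0.000000
  V(1,0) = exp(-r*dt) * [p*11.758653 + (1-p)*3.045712] = 7.255018
  V(1,1) = exp(-r*dt) * [p*3.045712 + (1-p)*0.000000] = 1.473332
  V(0,0) = exp(-r*dt) * [p*7.255018 + (1-p)*1.473332] = 4.267508


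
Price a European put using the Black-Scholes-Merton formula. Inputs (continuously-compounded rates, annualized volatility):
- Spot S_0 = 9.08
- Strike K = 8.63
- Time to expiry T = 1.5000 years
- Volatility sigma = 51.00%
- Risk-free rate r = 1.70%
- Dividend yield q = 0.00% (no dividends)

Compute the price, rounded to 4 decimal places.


d1 = (ln(S/K) + (r - q + 0.5*sigma^2) * T) / (sigma * sqrt(T)) = 0.43451176
d2 = d1 - sigma * sqrt(T) = -0.19010812
exp(-rT) = 0.97482238; exp(-qT) = 1.00000000
P = K * exp(-rT) * N(-d2) - S_0 * exp(-qT) * N(-d1)
N(-d1) = 0.33195843; N(-d2) = 0.57538780
P = 8.6300 * 0.97482238 * 0.57538780 - 9.0800 * 1.00000000 * 0.33195843 = 1.8264

Answer: Price = 1.8264


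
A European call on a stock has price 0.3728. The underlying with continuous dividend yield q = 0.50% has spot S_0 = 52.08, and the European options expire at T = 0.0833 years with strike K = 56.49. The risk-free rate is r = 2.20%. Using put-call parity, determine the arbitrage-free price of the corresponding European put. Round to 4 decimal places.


Put-call parity: C - P = S_0 * exp(-qT) - K * exp(-rT).
S_0 * exp(-qT) = 52.0800 * 0.99958359 = 52.05831320
K * exp(-rT) = 56.4900 * 0.99816908 = 56.38657123
P = C - S*exp(-qT) + K*exp(-rT)
P = 0.3728 - 52.05831320 + 56.38657123 = 4.7011

Answer: Put price = 4.7011


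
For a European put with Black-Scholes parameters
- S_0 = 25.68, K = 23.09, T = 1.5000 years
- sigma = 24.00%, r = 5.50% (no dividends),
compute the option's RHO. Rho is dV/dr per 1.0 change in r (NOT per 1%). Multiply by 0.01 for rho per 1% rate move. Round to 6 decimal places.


Answer: Rho = -9.891851

Derivation:
d1 = 0.7893237634; d2 = 0.4953849942
phi(d1) = 0.2921597507; exp(-qT) = 1.0000000000; exp(-rT) = 0.9208114379
N(-d2) = 0.3101641925
Rho = -K*T*exp(-rT)*N(-d2) = -23.0900 * 1.5000 * 0.9208114379 * 0.3101641925 = -9.891851


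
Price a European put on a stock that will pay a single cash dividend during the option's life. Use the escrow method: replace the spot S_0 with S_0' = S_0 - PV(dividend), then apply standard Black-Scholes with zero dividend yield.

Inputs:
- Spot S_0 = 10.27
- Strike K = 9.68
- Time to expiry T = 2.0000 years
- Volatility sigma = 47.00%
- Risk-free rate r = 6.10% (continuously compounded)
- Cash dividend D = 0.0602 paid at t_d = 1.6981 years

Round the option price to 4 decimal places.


Answer: Price = 1.7034

Derivation:
PV(D) = D * exp(-r * t_d) = 0.0602 * 0.90160019 = 0.05427633
S_0' = S_0 - PV(D) = 10.2700 - 0.05427633 = 10.21572367
d1 = (ln(S_0'/K) + (r + sigma^2/2)*T) / (sigma*sqrt(T)) = 0.59692776
d2 = d1 - sigma*sqrt(T) = -0.06775261
exp(-rT) = 0.88514837
N(-d1) = 0.27527781; N(-d2) = 0.52700872
P = K * exp(-rT) * N(-d2) - S_0' * N(-d1) = 9.6800 * 0.88514837 * 0.52700872 - 10.21572367 * 0.27527781 = 1.7034


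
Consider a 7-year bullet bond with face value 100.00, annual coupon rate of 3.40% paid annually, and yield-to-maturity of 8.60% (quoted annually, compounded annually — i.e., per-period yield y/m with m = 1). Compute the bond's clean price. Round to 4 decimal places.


Answer: Price = 73.4737

Derivation:
Coupon per period c = face * coupon_rate / m = 3.400000
Periods per year m = 1; per-period yield y/m = 0.086000
Number of cashflows N = 7
Cashflows (t years, CF_t, discount factor 1/(1+y/m)^(m*t), PV):
  t = 1.0000: CF_t = 3.400000, DF = 0.920810, PV = 3.130755
  t = 2.0000: CF_t = 3.400000, DF = 0.847892, PV = 2.882832
  t = 3.0000: CF_t = 3.400000, DF = 0.780747, PV = 2.654541
  t = 4.0000: CF_t = 3.400000, DF = 0.718920, PV = 2.444329
  t = 5.0000: CF_t = 3.400000, DF = 0.661989, PV = 2.250763
  t = 6.0000: CF_t = 3.400000, DF = 0.609566, PV = 2.072526
  t = 7.0000: CF_t = 103.400000, DF = 0.561295, PV = 58.037910
Price P = sum_t PV_t = 73.473655


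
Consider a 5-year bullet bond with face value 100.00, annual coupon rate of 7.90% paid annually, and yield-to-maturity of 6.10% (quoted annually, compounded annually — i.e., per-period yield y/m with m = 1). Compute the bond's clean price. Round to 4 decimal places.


Answer: Price = 107.5617

Derivation:
Coupon per period c = face * coupon_rate / m = 7.900000
Periods per year m = 1; per-period yield y/m = 0.061000
Number of cashflows N = 5
Cashflows (t years, CF_t, discount factor 1/(1+y/m)^(m*t), PV):
  t = 1.0000: CF_t = 7.900000, DF = 0.942507, PV = 7.445806
  t = 2.0000: CF_t = 7.900000, DF = 0.888320, PV = 7.017725
  t = 3.0000: CF_t = 7.900000, DF = 0.837247, PV = 6.614255
  t = 4.0000: CF_t = 7.900000, DF = 0.789112, PV = 6.233982
  t = 5.0000: CF_t = 107.900000, DF = 0.743743, PV = 80.249905
Price P = sum_t PV_t = 107.561672


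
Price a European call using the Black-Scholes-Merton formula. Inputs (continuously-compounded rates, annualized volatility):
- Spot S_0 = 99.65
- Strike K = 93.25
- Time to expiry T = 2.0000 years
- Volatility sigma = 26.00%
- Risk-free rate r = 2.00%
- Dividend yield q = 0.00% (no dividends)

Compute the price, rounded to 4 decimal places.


d1 = (ln(S/K) + (r - q + 0.5*sigma^2) * T) / (sigma * sqrt(T)) = 0.47316319
d2 = d1 - sigma * sqrt(T) = 0.10546766
exp(-rT) = 0.96078944; exp(-qT) = 1.00000000
C = S_0 * exp(-qT) * N(d1) - K * exp(-rT) * N(d2)
N(d1) = 0.68195162; N(d2) = 0.54199764
C = 99.6500 * 1.00000000 * 0.68195162 - 93.2500 * 0.96078944 * 0.54199764 = 19.3970

Answer: Price = 19.3970


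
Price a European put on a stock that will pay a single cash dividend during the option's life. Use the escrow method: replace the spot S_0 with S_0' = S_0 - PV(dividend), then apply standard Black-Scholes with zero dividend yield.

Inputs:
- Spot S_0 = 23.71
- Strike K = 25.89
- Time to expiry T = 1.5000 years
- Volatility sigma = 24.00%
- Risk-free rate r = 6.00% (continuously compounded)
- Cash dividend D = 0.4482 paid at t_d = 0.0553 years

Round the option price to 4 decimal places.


Answer: Price = 2.9452

Derivation:
PV(D) = D * exp(-r * t_d) = 0.4482 * 0.99668750 = 0.44671534
S_0' = S_0 - PV(D) = 23.7100 - 0.44671534 = 23.26328466
d1 = (ln(S_0'/K) + (r + sigma^2/2)*T) / (sigma*sqrt(T)) = 0.08920075
d2 = d1 - sigma*sqrt(T) = -0.20473802
exp(-rT) = 0.91393119
N(-d1) = 0.46446118; N(-d2) = 0.58111159
P = K * exp(-rT) * N(-d2) - S_0' * N(-d1) = 25.8900 * 0.91393119 * 0.58111159 - 23.26328466 * 0.46446118 = 2.9452


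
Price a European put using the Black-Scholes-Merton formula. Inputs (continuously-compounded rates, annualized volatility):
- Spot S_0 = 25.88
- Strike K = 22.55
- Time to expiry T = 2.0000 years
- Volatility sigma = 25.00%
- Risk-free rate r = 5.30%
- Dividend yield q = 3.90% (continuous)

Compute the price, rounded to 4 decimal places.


Answer: Price = 1.6047

Derivation:
d1 = (ln(S/K) + (r - q + 0.5*sigma^2) * T) / (sigma * sqrt(T)) = 0.64554721
d2 = d1 - sigma * sqrt(T) = 0.29199382
exp(-rT) = 0.89942465; exp(-qT) = 0.92496443
P = K * exp(-rT) * N(-d2) - S_0 * exp(-qT) * N(-d1)
N(-d1) = 0.25928632; N(-d2) = 0.38514568
P = 22.5500 * 0.89942465 * 0.38514568 - 25.8800 * 0.92496443 * 0.25928632 = 1.6047


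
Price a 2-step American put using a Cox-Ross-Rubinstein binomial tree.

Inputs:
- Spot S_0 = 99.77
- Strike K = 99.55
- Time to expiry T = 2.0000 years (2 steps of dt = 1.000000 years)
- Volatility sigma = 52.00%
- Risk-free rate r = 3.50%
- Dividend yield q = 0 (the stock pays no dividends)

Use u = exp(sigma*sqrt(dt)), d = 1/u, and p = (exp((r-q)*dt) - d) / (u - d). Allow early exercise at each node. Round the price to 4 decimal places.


Answer: Price = V(0,0) = 23.0927

Derivation:
dt = T/N = 1.000000
u = exp(sigma*sqrt(dt)) = 1.682028; d = 1/u = 0.594521
p = (exp((r-q)*dt) - d) / (u - d) = 0.405606
Discount per step: exp(-r*dt) = 0.965605
Stock lattice S(k, i) with i counting down-moves:
  k=0: S(0,0) = 99.7700
  k=1: S(1,0) = 167.8159; S(1,1) = 59.3153
  k=2: S(2,0) = 282.2710; S(2,1) = 99.7700; S(2,2) = 35.2642
Terminal payoffs V(N, i) = max(K - S_T, 0):
  V(2,0) = 0.000000; V(2,1) = 0.000000; V(2,2) = 64.285826
Backward induction: V(k, i) = exp(-r*dt) * [p * V(k+1, i) + (1-p) * V(k+1, i+1)]; then take max(V_cont, immediate exercise) for American.
  V(1,0) = exp(-r*dt) * [p*0.000000 + (1-p)*0.000000] = 0.000000; exercise = 0.000000; V(1,0) = max -> 0.000000
  V(1,1) = exp(-r*dt) * [p*0.000000 + (1-p)*64.285826] = 36.896868; exercise = 40.234685; V(1,1) = max -> 40.234685
  V(0,0) = exp(-r*dt) * [p*0.000000 + (1-p)*40.234685] = 23.092709; exercise = 0.000000; V(0,0) = max -> 23.092709


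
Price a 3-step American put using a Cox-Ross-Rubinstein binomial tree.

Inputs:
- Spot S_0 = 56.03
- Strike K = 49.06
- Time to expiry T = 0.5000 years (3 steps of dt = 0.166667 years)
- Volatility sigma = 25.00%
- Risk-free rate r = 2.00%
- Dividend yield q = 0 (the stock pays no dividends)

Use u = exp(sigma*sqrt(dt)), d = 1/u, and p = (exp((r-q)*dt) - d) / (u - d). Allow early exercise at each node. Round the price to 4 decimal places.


Answer: Price = V(0,0) = 1.0204

Derivation:
dt = T/N = 0.166667
u = exp(sigma*sqrt(dt)) = 1.107452; d = 1/u = 0.902974
p = (exp((r-q)*dt) - d) / (u - d) = 0.490835
Discount per step: exp(-r*dt) = 0.996672
Stock lattice S(k, i) with i counting down-moves:
  k=0: S(0,0) = 56.0300
  k=1: S(1,0) = 62.0505; S(1,1) = 50.5936
  k=2: S(2,0) = 68.7180; S(2,1) = 56.0300; S(2,2) = 45.6847
  k=3: S(3,0) = 76.1019; S(3,1) = 62.0505; S(3,2) = 50.5936; S(3,3) = 41.2521
Terminal payoffs V(N, i) = max(K - S_T, 0):
  V(3,0) = 0.000000; V(3,1) = 0.000000; V(3,2) = 0.000000; V(3,3) = 7.807940
Backward induction: V(k, i) = exp(-r*dt) * [p * V(k+1, i) + (1-p) * V(k+1, i+1)]; then take max(V_cont, immediate exercise) for American.
  V(2,0) = exp(-r*dt) * [p*0.000000 + (1-p)*0.000000] = 0.000000; exercise = 0.000000; V(2,0) = max -> 0.000000
  V(2,1) = exp(-r*dt) * [p*0.000000 + (1-p)*0.000000] = 0.000000; exercise = 0.000000; V(2,1) = max -> 0.000000
  V(2,2) = exp(-r*dt) * [p*0.000000 + (1-p)*7.807940] = 3.962297; exercise = 3.375315; V(2,2) = max -> 3.962297
  V(1,0) = exp(-r*dt) * [p*0.000000 + (1-p)*0.000000] = 0.000000; exercise = 0.000000; V(1,0) = max -> 0.000000
  V(1,1) = exp(-r*dt) * [p*0.000000 + (1-p)*3.962297] = 2.010748; exercise = 0.000000; V(1,1) = max -> 2.010748
  V(0,0) = exp(-r*dt) * [p*0.000000 + (1-p)*2.010748] = 1.020394; exercise = 0.000000; V(0,0) = max -> 1.020394


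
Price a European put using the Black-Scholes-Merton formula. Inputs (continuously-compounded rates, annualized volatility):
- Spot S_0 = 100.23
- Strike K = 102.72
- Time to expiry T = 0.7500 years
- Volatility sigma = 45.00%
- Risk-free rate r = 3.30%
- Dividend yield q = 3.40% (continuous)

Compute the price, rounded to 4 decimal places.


Answer: Price = 16.5714

Derivation:
d1 = (ln(S/K) + (r - q + 0.5*sigma^2) * T) / (sigma * sqrt(T)) = 0.12996335
d2 = d1 - sigma * sqrt(T) = -0.25974808
exp(-rT) = 0.97555377; exp(-qT) = 0.97482238
P = K * exp(-rT) * N(-d2) - S_0 * exp(-qT) * N(-d1)
N(-d1) = 0.44829771; N(-d2) = 0.60247095
P = 102.7200 * 0.97555377 * 0.60247095 - 100.2300 * 0.97482238 * 0.44829771 = 16.5714


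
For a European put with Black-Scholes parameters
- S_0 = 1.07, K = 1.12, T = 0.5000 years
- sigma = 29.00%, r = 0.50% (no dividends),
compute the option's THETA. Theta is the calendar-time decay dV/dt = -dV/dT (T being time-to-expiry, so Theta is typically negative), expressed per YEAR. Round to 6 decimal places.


Answer: Theta = -0.083546

Derivation:
d1 = -0.1079924532; d2 = -0.3130534197
phi(d1) = 0.3966227436; exp(-qT) = 1.0000000000; exp(-rT) = 0.9975031224
Theta = -S*exp(-qT)*phi(d1)*sigma/(2*sqrt(T)) + r*K*exp(-rT)*N(-d2) - q*S*exp(-qT)*N(-d1)
N(-d1) = 0.5429991607; N(-d2) = 0.6228799614; sqrt(T) = 0.7071067812
Term 1 = -1.0700 * 1.0000000000 * 0.3966227436 * 0.2900 / (2 * 0.7071067812) = -0.0870250722
Term 2 = 0.0050 * 1.1200 * 0.9975031224 * 0.6228799614 = 0.0034794184
Term 3 = 0 (no dividend yield, q = 0)
Theta = -0.0870250722 + (0.0034794184) + (0.0000000000) = -0.083546


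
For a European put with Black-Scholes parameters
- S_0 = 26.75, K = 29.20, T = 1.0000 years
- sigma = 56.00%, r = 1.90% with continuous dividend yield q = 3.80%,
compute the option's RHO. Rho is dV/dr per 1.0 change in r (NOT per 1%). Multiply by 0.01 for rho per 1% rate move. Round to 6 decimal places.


Answer: Rho = -19.510143

Derivation:
d1 = 0.0895817215; d2 = -0.4704182785
phi(d1) = 0.3973447546; exp(-qT) = 0.9627129409; exp(-rT) = 0.9811793622
N(-d2) = 0.6809718962
Rho = -K*T*exp(-rT)*N(-d2) = -29.2000 * 1.0000 * 0.9811793622 * 0.6809718962 = -19.510143


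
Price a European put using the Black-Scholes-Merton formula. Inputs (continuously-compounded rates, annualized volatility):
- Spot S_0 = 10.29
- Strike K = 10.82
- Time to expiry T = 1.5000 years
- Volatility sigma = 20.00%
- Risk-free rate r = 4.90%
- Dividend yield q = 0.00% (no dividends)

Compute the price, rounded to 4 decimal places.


d1 = (ln(S/K) + (r - q + 0.5*sigma^2) * T) / (sigma * sqrt(T)) = 0.21749949
d2 = d1 - sigma * sqrt(T) = -0.02744949
exp(-rT) = 0.92913615; exp(-qT) = 1.00000000
P = K * exp(-rT) * N(-d2) - S_0 * exp(-qT) * N(-d1)
N(-d1) = 0.41390955; N(-d2) = 0.51094939
P = 10.8200 * 0.92913615 * 0.51094939 - 10.2900 * 1.00000000 * 0.41390955 = 0.8776

Answer: Price = 0.8776


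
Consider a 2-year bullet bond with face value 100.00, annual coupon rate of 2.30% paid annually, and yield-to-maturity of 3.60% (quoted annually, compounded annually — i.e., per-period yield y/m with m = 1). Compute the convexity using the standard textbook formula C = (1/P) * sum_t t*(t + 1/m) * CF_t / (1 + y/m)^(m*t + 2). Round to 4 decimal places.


Coupon per period c = face * coupon_rate / m = 2.300000
Periods per year m = 1; per-period yield y/m = 0.036000
Number of cashflows N = 2
Cashflows (t years, CF_t, discount factor 1/(1+y/m)^(m*t), PV):
  t = 1.0000: CF_t = 2.300000, DF = 0.965251, PV = 2.220077
  t = 2.0000: CF_t = 102.300000, DF = 0.931709, PV = 95.313874
Price P = sum_t PV_t = 97.533951
Convexity numerator sum_t t*(t + 1/m) * CF_t / (1+y/m)^(m*t + 2):
  t = 1.0000: term = 4.136934
  t = 2.0000: term = 532.829010
Convexity = (1/P) * sum = 536.965944 / 97.533951 = 5.505426

Answer: Convexity = 5.5054
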